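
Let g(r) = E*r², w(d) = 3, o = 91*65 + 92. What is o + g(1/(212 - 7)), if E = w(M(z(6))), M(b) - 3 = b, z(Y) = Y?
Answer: 252444178/42025 ≈ 6007.0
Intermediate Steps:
o = 6007 (o = 5915 + 92 = 6007)
M(b) = 3 + b
E = 3
g(r) = 3*r²
o + g(1/(212 - 7)) = 6007 + 3*(1/(212 - 7))² = 6007 + 3*(1/205)² = 6007 + 3*(1/42025) = 6007 + 3/42025 = 252444178/42025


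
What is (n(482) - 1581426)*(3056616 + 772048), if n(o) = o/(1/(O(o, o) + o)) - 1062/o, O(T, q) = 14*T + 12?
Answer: 1761648735144648/241 ≈ 7.3097e+12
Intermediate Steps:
O(T, q) = 12 + 14*T
n(o) = -1062/o + o*(12 + 15*o) (n(o) = o/(1/((12 + 14*o) + o)) - 1062/o = o/(1/(12 + 15*o)) - 1062/o = o*(12 + 15*o) - 1062/o = -1062/o + o*(12 + 15*o))
(n(482) - 1581426)*(3056616 + 772048) = ((-1062/482 + 12*482 + 15*482²) - 1581426)*(3056616 + 772048) = ((-1062*1/482 + 5784 + 15*232324) - 1581426)*3828664 = ((-531/241 + 5784 + 3484860) - 1581426)*3828664 = (841244673/241 - 1581426)*3828664 = (460121007/241)*3828664 = 1761648735144648/241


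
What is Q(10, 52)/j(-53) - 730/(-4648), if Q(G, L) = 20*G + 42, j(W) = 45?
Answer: 578833/104580 ≈ 5.5348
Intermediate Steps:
Q(G, L) = 42 + 20*G
Q(10, 52)/j(-53) - 730/(-4648) = (42 + 20*10)/45 - 730/(-4648) = (42 + 200)*(1/45) - 730*(-1/4648) = 242*(1/45) + 365/2324 = 242/45 + 365/2324 = 578833/104580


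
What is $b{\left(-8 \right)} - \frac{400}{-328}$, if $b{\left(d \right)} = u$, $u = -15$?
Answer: $- \frac{565}{41} \approx -13.78$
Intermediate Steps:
$b{\left(d \right)} = -15$
$b{\left(-8 \right)} - \frac{400}{-328} = -15 - \frac{400}{-328} = -15 - 400 \left(- \frac{1}{328}\right) = -15 - - \frac{50}{41} = -15 + \frac{50}{41} = - \frac{565}{41}$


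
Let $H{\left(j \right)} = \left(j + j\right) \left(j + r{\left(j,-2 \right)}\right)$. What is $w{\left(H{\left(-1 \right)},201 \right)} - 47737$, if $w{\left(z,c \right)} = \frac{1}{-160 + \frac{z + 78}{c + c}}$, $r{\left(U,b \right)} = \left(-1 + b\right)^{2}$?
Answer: $- \frac{1533742274}{32129} \approx -47737.0$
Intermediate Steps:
$H{\left(j \right)} = 2 j \left(9 + j\right)$ ($H{\left(j \right)} = \left(j + j\right) \left(j + \left(-1 - 2\right)^{2}\right) = 2 j \left(j + \left(-3\right)^{2}\right) = 2 j \left(j + 9\right) = 2 j \left(9 + j\right)$)
$w{\left(z,c \right)} = \frac{1}{-160 + \frac{78 + z}{2 c}}$
$w{\left(H{\left(-1 \right)},201 \right)} - 47737 = 2 \cdot 201 \frac{1}{78 + 2 \left(-1\right) \left(9 - 1\right) - 64320} - 47737 = 2 \cdot 201 \frac{1}{78 + 2 \left(-1\right) 8 - 64320} - 47737 = 2 \cdot 201 \frac{1}{78 - 16 - 64320} - 47737 = 2 \cdot 201 \frac{1}{-64258} - 47737 = 2 \cdot 201 \left(- \frac{1}{64258}\right) - 47737 = - \frac{201}{32129} - 47737 = - \frac{1533742274}{32129}$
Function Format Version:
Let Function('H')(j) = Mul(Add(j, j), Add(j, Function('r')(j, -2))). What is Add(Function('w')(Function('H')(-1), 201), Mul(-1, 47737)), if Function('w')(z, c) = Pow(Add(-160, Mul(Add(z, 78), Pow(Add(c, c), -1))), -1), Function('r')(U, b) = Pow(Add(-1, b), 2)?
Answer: Rational(-1533742274, 32129) ≈ -47737.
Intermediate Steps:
Function('H')(j) = Mul(2, j, Add(9, j)) (Function('H')(j) = Mul(Add(j, j), Add(j, Pow(Add(-1, -2), 2))) = Mul(Mul(2, j), Add(j, Pow(-3, 2))) = Mul(Mul(2, j), Add(j, 9)) = Mul(Mul(2, j), Add(9, j)) = Mul(2, j, Add(9, j)))
Function('w')(z, c) = Pow(Add(-160, Mul(Rational(1, 2), Pow(c, -1), Add(78, z))), -1) (Function('w')(z, c) = Pow(Add(-160, Mul(Add(78, z), Pow(Mul(2, c), -1))), -1) = Pow(Add(-160, Mul(Add(78, z), Mul(Rational(1, 2), Pow(c, -1)))), -1) = Pow(Add(-160, Mul(Rational(1, 2), Pow(c, -1), Add(78, z))), -1))
Add(Function('w')(Function('H')(-1), 201), Mul(-1, 47737)) = Add(Mul(2, 201, Pow(Add(78, Mul(2, -1, Add(9, -1)), Mul(-320, 201)), -1)), Mul(-1, 47737)) = Add(Mul(2, 201, Pow(Add(78, Mul(2, -1, 8), -64320), -1)), -47737) = Add(Mul(2, 201, Pow(Add(78, -16, -64320), -1)), -47737) = Add(Mul(2, 201, Pow(-64258, -1)), -47737) = Add(Mul(2, 201, Rational(-1, 64258)), -47737) = Add(Rational(-201, 32129), -47737) = Rational(-1533742274, 32129)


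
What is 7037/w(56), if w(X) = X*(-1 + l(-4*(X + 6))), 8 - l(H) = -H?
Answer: -7037/13496 ≈ -0.52141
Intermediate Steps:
l(H) = 8 + H (l(H) = 8 - (-1)*H = 8 + H)
w(X) = X*(-17 - 4*X) (w(X) = X*(-1 + (8 - 4*(X + 6))) = X*(-1 + (8 - 4*(6 + X))) = X*(-1 + (8 + (-24 - 4*X))) = X*(-1 + (-16 - 4*X)) = X*(-17 - 4*X))
7037/w(56) = 7037/((-1*56*(17 + 4*56))) = 7037/((-1*56*(17 + 224))) = 7037/((-1*56*241)) = 7037/(-13496) = 7037*(-1/13496) = -7037/13496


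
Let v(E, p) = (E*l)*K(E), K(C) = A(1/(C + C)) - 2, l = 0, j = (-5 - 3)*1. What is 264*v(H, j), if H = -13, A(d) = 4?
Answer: 0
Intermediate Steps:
j = -8 (j = -8*1 = -8)
K(C) = 2 (K(C) = 4 - 2 = 2)
v(E, p) = 0 (v(E, p) = (E*0)*2 = 0*2 = 0)
264*v(H, j) = 264*0 = 0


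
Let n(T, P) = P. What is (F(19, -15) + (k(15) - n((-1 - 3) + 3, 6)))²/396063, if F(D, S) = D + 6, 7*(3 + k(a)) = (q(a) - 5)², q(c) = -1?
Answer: 21904/19407087 ≈ 0.0011287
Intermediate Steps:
k(a) = 15/7 (k(a) = -3 + (-1 - 5)²/7 = -3 + (⅐)*(-6)² = -3 + (⅐)*36 = -3 + 36/7 = 15/7)
F(D, S) = 6 + D
(F(19, -15) + (k(15) - n((-1 - 3) + 3, 6)))²/396063 = ((6 + 19) + (15/7 - 1*6))²/396063 = (25 + (15/7 - 6))²*(1/396063) = (25 - 27/7)²*(1/396063) = (148/7)²*(1/396063) = (21904/49)*(1/396063) = 21904/19407087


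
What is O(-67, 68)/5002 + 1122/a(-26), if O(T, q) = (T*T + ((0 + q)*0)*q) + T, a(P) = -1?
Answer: -2803911/2501 ≈ -1121.1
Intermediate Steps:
O(T, q) = T + T² (O(T, q) = (T² + (q*0)*q) + T = (T² + 0*q) + T = (T² + 0) + T = T² + T = T + T²)
O(-67, 68)/5002 + 1122/a(-26) = -67*(1 - 67)/5002 + 1122/(-1) = -67*(-66)*(1/5002) + 1122*(-1) = 4422*(1/5002) - 1122 = 2211/2501 - 1122 = -2803911/2501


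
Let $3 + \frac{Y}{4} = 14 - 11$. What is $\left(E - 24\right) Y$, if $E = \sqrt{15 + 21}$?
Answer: $0$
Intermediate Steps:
$E = 6$ ($E = \sqrt{36} = 6$)
$Y = 0$ ($Y = -12 + 4 \left(14 - 11\right) = -12 + 4 \cdot 3 = -12 + 12 = 0$)
$\left(E - 24\right) Y = \left(6 - 24\right) 0 = \left(-18\right) 0 = 0$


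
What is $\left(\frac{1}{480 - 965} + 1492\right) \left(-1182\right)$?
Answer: $- \frac{855317658}{485} \approx -1.7635 \cdot 10^{6}$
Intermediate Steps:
$\left(\frac{1}{480 - 965} + 1492\right) \left(-1182\right) = \left(\frac{1}{-485} + 1492\right) \left(-1182\right) = \left(- \frac{1}{485} + 1492\right) \left(-1182\right) = \frac{723619}{485} \left(-1182\right) = - \frac{855317658}{485}$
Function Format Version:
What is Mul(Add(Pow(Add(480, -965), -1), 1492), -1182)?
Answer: Rational(-855317658, 485) ≈ -1.7635e+6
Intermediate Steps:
Mul(Add(Pow(Add(480, -965), -1), 1492), -1182) = Mul(Add(Pow(-485, -1), 1492), -1182) = Mul(Add(Rational(-1, 485), 1492), -1182) = Mul(Rational(723619, 485), -1182) = Rational(-855317658, 485)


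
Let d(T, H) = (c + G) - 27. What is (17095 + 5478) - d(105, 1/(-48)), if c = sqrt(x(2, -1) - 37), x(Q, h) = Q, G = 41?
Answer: 22559 - I*sqrt(35) ≈ 22559.0 - 5.9161*I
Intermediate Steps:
c = I*sqrt(35) (c = sqrt(2 - 37) = sqrt(-35) = I*sqrt(35) ≈ 5.9161*I)
d(T, H) = 14 + I*sqrt(35) (d(T, H) = (I*sqrt(35) + 41) - 27 = (41 + I*sqrt(35)) - 27 = 14 + I*sqrt(35))
(17095 + 5478) - d(105, 1/(-48)) = (17095 + 5478) - (14 + I*sqrt(35)) = 22573 + (-14 - I*sqrt(35)) = 22559 - I*sqrt(35)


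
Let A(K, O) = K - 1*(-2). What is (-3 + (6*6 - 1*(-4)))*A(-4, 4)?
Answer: -74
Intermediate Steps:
A(K, O) = 2 + K (A(K, O) = K + 2 = 2 + K)
(-3 + (6*6 - 1*(-4)))*A(-4, 4) = (-3 + (6*6 - 1*(-4)))*(2 - 4) = (-3 + (36 + 4))*(-2) = (-3 + 40)*(-2) = 37*(-2) = -74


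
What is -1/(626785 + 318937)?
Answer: -1/945722 ≈ -1.0574e-6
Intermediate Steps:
-1/(626785 + 318937) = -1/945722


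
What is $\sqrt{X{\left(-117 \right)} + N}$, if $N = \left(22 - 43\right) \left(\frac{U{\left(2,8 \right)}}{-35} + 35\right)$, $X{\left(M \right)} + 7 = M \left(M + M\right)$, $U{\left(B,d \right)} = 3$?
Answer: $\frac{\sqrt{665945}}{5} \approx 163.21$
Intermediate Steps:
$X{\left(M \right)} = -7 + 2 M^{2}$ ($X{\left(M \right)} = -7 + M \left(M + M\right) = -7 + M 2 M = -7 + 2 M^{2}$)
$N = - \frac{3666}{5}$ ($N = \left(22 - 43\right) \left(\frac{3}{-35} + 35\right) = - 21 \left(3 \left(- \frac{1}{35}\right) + 35\right) = - 21 \left(- \frac{3}{35} + 35\right) = \left(-21\right) \frac{1222}{35} = - \frac{3666}{5} \approx -733.2$)
$\sqrt{X{\left(-117 \right)} + N} = \sqrt{\left(-7 + 2 \left(-117\right)^{2}\right) - \frac{3666}{5}} = \sqrt{\left(-7 + 2 \cdot 13689\right) - \frac{3666}{5}} = \sqrt{\left(-7 + 27378\right) - \frac{3666}{5}} = \sqrt{27371 - \frac{3666}{5}} = \sqrt{\frac{133189}{5}} = \frac{\sqrt{665945}}{5}$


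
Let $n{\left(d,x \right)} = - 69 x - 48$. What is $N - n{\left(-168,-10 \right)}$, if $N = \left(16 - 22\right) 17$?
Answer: $-744$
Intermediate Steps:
$N = -102$ ($N = \left(-6\right) 17 = -102$)
$n{\left(d,x \right)} = -48 - 69 x$
$N - n{\left(-168,-10 \right)} = -102 - \left(-48 - -690\right) = -102 - \left(-48 + 690\right) = -102 - 642 = -744$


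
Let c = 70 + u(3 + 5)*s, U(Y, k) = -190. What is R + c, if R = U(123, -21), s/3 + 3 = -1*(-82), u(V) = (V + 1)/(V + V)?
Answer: 213/16 ≈ 13.313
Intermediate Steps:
u(V) = (1 + V)/(2*V) (u(V) = (1 + V)/((2*V)) = (1 + V)*(1/(2*V)) = (1 + V)/(2*V))
s = 237 (s = -9 + 3*(-1*(-82)) = -9 + 3*82 = -9 + 246 = 237)
R = -190
c = 3253/16 (c = 70 + ((1 + (3 + 5))/(2*(3 + 5)))*237 = 70 + ((½)*(1 + 8)/8)*237 = 70 + ((½)*(⅛)*9)*237 = 70 + (9/16)*237 = 70 + 2133/16 = 3253/16 ≈ 203.31)
R + c = -190 + 3253/16 = 213/16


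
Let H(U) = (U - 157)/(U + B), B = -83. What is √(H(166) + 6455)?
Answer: √44469242/83 ≈ 80.344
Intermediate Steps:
H(U) = (-157 + U)/(-83 + U) (H(U) = (U - 157)/(U - 83) = (-157 + U)/(-83 + U))
√(H(166) + 6455) = √((-157 + 166)/(-83 + 166) + 6455) = √(9/83 + 6455) = √(535774/83) = √44469242/83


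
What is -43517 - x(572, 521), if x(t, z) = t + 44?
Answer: -44133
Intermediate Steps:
x(t, z) = 44 + t
-43517 - x(572, 521) = -43517 - (44 + 572) = -43517 - 1*616 = -43517 - 616 = -44133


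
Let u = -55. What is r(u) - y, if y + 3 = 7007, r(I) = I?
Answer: -7059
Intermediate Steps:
y = 7004 (y = -3 + 7007 = 7004)
r(u) - y = -55 - 1*7004 = -55 - 7004 = -7059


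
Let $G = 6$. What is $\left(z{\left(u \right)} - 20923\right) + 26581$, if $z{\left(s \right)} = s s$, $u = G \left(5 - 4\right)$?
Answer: $5694$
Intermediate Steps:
$u = 6$ ($u = 6 \left(5 - 4\right) = 6 \cdot 1 = 6$)
$z{\left(s \right)} = s^{2}$
$\left(z{\left(u \right)} - 20923\right) + 26581 = \left(6^{2} - 20923\right) + 26581 = \left(36 - 20923\right) + 26581 = -20887 + 26581 = 5694$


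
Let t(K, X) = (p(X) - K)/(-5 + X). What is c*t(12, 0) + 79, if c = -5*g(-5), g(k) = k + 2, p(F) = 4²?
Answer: 67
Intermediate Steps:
p(F) = 16
g(k) = 2 + k
t(K, X) = (16 - K)/(-5 + X)
c = 15 (c = -5*(2 - 5) = -5*(-3) = 15)
c*t(12, 0) + 79 = 15*((16 - 1*12)/(-5 + 0)) + 79 = 15*((16 - 12)/(-5)) + 79 = 15*(-⅕*4) + 79 = 15*(-⅘) + 79 = -12 + 79 = 67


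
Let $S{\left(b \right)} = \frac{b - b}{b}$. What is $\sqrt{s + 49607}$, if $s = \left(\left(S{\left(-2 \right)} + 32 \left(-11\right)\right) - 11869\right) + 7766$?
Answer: $4 \sqrt{2822} \approx 212.49$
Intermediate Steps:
$S{\left(b \right)} = 0$ ($S{\left(b \right)} = \frac{0}{b} = 0$)
$s = -4455$ ($s = \left(\left(0 + 32 \left(-11\right)\right) - 11869\right) + 7766 = \left(\left(0 - 352\right) - 11869\right) + 7766 = \left(-352 - 11869\right) + 7766 = -12221 + 7766 = -4455$)
$\sqrt{s + 49607} = \sqrt{-4455 + 49607} = \sqrt{45152} = 4 \sqrt{2822}$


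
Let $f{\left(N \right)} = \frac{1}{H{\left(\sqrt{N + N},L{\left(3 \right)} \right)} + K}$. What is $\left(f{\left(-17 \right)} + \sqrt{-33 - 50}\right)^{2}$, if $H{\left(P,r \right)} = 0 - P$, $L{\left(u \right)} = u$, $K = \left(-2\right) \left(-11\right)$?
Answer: $\frac{\left(1 + \sqrt{2822} + 22 i \sqrt{83}\right)^{2}}{\left(22 - i \sqrt{34}\right)^{2}} \approx -83.203 + 0.77482 i$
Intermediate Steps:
$K = 22$
$H{\left(P,r \right)} = - P$
$f{\left(N \right)} = \frac{1}{22 - \sqrt{2} \sqrt{N}}$ ($f{\left(N \right)} = \frac{1}{- \sqrt{N + N} + 22} = \frac{1}{- \sqrt{2 N} + 22} = \frac{1}{- \sqrt{2} \sqrt{N} + 22} = \frac{1}{22 - \sqrt{2} \sqrt{N}}$)
$\left(f{\left(-17 \right)} + \sqrt{-33 - 50}\right)^{2} = \left(- \frac{1}{-22 + \sqrt{2} \sqrt{-17}} + \sqrt{-33 - 50}\right)^{2} = \left(- \frac{1}{-22 + \sqrt{2} i \sqrt{17}} + \sqrt{-83}\right)^{2} = \left(- \frac{1}{-22 + i \sqrt{34}} + i \sqrt{83}\right)^{2}$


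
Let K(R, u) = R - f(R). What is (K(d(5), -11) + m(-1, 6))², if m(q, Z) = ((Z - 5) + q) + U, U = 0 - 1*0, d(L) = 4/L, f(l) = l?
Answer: 0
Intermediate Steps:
U = 0 (U = 0 + 0 = 0)
K(R, u) = 0 (K(R, u) = R - R = 0)
m(q, Z) = -5 + Z + q (m(q, Z) = ((Z - 5) + q) + 0 = ((-5 + Z) + q) + 0 = (-5 + Z + q) + 0 = -5 + Z + q)
(K(d(5), -11) + m(-1, 6))² = (0 + (-5 + 6 - 1))² = (0 + 0)² = 0² = 0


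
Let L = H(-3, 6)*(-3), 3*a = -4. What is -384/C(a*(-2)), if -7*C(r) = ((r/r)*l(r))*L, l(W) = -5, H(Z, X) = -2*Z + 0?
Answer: 448/15 ≈ 29.867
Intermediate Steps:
a = -4/3 (a = (1/3)*(-4) = -4/3 ≈ -1.3333)
H(Z, X) = -2*Z
L = -18 (L = -2*(-3)*(-3) = 6*(-3) = -18)
C(r) = -90/7 (C(r) = -(r/r)*(-5)*(-18)/7 = -1*(-5)*(-18)/7 = -(-5)*(-18)/7 = -1/7*90 = -90/7)
-384/C(a*(-2)) = -384/(-90/7) = -384*(-7/90) = 448/15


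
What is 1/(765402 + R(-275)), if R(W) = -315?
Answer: 1/765087 ≈ 1.3070e-6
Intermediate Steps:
1/(765402 + R(-275)) = 1/(765402 - 315) = 1/765087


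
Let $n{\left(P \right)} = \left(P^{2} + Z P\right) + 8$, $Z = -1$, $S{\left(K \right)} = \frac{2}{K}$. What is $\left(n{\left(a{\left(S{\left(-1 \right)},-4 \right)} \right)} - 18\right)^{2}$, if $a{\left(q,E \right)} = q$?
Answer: $16$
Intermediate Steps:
$n{\left(P \right)} = 8 + P^{2} - P$ ($n{\left(P \right)} = \left(P^{2} - P\right) + 8 = 8 + P^{2} - P$)
$\left(n{\left(a{\left(S{\left(-1 \right)},-4 \right)} \right)} - 18\right)^{2} = \left(\left(8 + \left(\frac{2}{-1}\right)^{2} - \frac{2}{-1}\right) - 18\right)^{2} = \left(\left(8 + \left(2 \left(-1\right)\right)^{2} - 2 \left(-1\right)\right) - 18\right)^{2} = \left(\left(8 + \left(-2\right)^{2} - -2\right) - 18\right)^{2} = \left(\left(8 + 4 + 2\right) - 18\right)^{2} = \left(14 - 18\right)^{2} = \left(-4\right)^{2} = 16$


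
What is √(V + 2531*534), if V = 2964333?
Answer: 3*√479543 ≈ 2077.5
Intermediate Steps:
√(V + 2531*534) = √(2964333 + 2531*534) = √(2964333 + 1351554) = √4315887 = 3*√479543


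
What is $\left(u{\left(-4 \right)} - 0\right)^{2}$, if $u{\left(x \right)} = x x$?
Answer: $256$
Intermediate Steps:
$u{\left(x \right)} = x^{2}$
$\left(u{\left(-4 \right)} - 0\right)^{2} = \left(\left(-4\right)^{2} - 0\right)^{2} = \left(16 + 0\right)^{2} = 16^{2} = 256$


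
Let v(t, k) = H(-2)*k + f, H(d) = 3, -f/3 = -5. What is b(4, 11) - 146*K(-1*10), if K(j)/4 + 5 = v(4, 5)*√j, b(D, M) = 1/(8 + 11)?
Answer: 55481/19 - 17520*I*√10 ≈ 2920.1 - 55403.0*I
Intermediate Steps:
f = 15 (f = -3*(-5) = 15)
b(D, M) = 1/19
v(t, k) = 15 + 3*k (v(t, k) = 3*k + 15 = 15 + 3*k)
K(j) = -20 + 120*√j (K(j) = -20 + 4*((15 + 3*5)*√j) = -20 + 4*((15 + 15)*√j) = -20 + 4*(30*√j) = -20 + 120*√j)
b(4, 11) - 146*K(-1*10) = 1/19 - 146*(-20 + 120*√(-1*10)) = 1/19 - 146*(-20 + 120*√(-10)) = 1/19 - 146*(-20 + 120*(I*√10)) = 1/19 - 146*(-20 + 120*I*√10) = 1/19 + (2920 - 17520*I*√10) = 55481/19 - 17520*I*√10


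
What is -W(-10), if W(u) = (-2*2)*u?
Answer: -40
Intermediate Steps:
W(u) = -4*u
-W(-10) = -(-4)*(-10) = -1*40 = -40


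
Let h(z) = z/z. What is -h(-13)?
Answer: -1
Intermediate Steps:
h(z) = 1
-h(-13) = -1*1 = -1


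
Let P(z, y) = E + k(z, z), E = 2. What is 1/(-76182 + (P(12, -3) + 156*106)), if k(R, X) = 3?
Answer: -1/59641 ≈ -1.6767e-5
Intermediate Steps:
P(z, y) = 5 (P(z, y) = 2 + 3 = 5)
1/(-76182 + (P(12, -3) + 156*106)) = 1/(-76182 + (5 + 156*106)) = 1/(-76182 + (5 + 16536)) = 1/(-76182 + 16541) = 1/(-59641) = -1/59641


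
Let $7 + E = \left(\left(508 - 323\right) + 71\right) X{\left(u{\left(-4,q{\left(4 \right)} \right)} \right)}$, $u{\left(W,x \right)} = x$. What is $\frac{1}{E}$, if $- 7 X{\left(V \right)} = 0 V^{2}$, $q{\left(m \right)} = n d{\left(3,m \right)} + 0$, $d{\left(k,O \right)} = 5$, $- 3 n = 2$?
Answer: $- \frac{1}{7} \approx -0.14286$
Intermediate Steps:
$n = - \frac{2}{3}$ ($n = \left(- \frac{1}{3}\right) 2 = - \frac{2}{3} \approx -0.66667$)
$q{\left(m \right)} = - \frac{10}{3}$ ($q{\left(m \right)} = \left(- \frac{2}{3}\right) 5 + 0 = - \frac{10}{3} + 0 = - \frac{10}{3}$)
$X{\left(V \right)} = 0$ ($X{\left(V \right)} = - \frac{0 V^{2}}{7} = \left(- \frac{1}{7}\right) 0 = 0$)
$E = -7$ ($E = -7 + \left(\left(508 - 323\right) + 71\right) 0 = -7 + \left(185 + 71\right) 0 = -7 + 256 \cdot 0 = -7 + 0 = -7$)
$\frac{1}{E} = \frac{1}{-7} = - \frac{1}{7}$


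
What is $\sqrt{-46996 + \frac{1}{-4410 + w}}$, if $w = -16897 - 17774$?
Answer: $\frac{i \sqrt{71778145107837}}{39081} \approx 216.79 i$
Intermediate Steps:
$w = -34671$ ($w = -16897 - 17774 = -34671$)
$\sqrt{-46996 + \frac{1}{-4410 + w}} = \sqrt{-46996 + \frac{1}{-4410 - 34671}} = \sqrt{-46996 + \frac{1}{-39081}} = \sqrt{-46996 - \frac{1}{39081}} = \sqrt{- \frac{1836650677}{39081}} = \frac{i \sqrt{71778145107837}}{39081}$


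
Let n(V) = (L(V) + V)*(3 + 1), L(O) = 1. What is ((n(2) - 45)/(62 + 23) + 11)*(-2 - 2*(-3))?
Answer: 3608/85 ≈ 42.447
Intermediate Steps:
n(V) = 4 + 4*V (n(V) = (1 + V)*(3 + 1) = (1 + V)*4 = 4 + 4*V)
((n(2) - 45)/(62 + 23) + 11)*(-2 - 2*(-3)) = (((4 + 4*2) - 45)/(62 + 23) + 11)*(-2 - 2*(-3)) = (((4 + 8) - 45)/85 + 11)*(-2 + 6) = ((12 - 45)*(1/85) + 11)*4 = (-33*1/85 + 11)*4 = (-33/85 + 11)*4 = (902/85)*4 = 3608/85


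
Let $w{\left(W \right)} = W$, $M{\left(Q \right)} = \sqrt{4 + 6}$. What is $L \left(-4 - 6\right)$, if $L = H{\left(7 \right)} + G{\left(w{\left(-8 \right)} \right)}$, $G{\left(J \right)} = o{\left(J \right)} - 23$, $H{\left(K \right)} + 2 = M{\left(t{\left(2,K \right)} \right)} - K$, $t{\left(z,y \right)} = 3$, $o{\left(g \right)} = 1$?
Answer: $310 - 10 \sqrt{10} \approx 278.38$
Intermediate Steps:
$M{\left(Q \right)} = \sqrt{10}$
$H{\left(K \right)} = -2 + \sqrt{10} - K$ ($H{\left(K \right)} = -2 - \left(K - \sqrt{10}\right) = -2 + \sqrt{10} - K$)
$G{\left(J \right)} = -22$ ($G{\left(J \right)} = 1 - 23 = -22$)
$L = -31 + \sqrt{10}$ ($L = \left(-2 + \sqrt{10} - 7\right) - 22 = \left(-9 + \sqrt{10}\right) - 22 = -31 + \sqrt{10} \approx -27.838$)
$L \left(-4 - 6\right) = \left(-31 + \sqrt{10}\right) \left(-4 - 6\right) = \left(-31 + \sqrt{10}\right) \left(-10\right) = 310 - 10 \sqrt{10}$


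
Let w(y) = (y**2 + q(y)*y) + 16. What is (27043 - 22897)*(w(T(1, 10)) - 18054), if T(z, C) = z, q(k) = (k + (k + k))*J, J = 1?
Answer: -74768964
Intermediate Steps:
q(k) = 3*k (q(k) = (k + (k + k))*1 = (k + 2*k)*1 = (3*k)*1 = 3*k)
w(y) = 16 + 4*y**2 (w(y) = (y**2 + (3*y)*y) + 16 = (y**2 + 3*y**2) + 16 = 4*y**2 + 16 = 16 + 4*y**2)
(27043 - 22897)*(w(T(1, 10)) - 18054) = (27043 - 22897)*((16 + 4*1**2) - 18054) = 4146*((16 + 4*1) - 18054) = 4146*((16 + 4) - 18054) = 4146*(20 - 18054) = 4146*(-18034) = -74768964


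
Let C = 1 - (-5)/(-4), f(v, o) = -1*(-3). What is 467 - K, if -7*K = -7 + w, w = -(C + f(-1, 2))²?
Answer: 52071/112 ≈ 464.92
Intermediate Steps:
f(v, o) = 3
C = -¼ (C = 1 - (-5)*(-1)/4 = 1 - 1*5/4 = 1 - 5/4 = -¼ ≈ -0.25000)
w = -121/16 (w = -(-¼ + 3)² = -(11/4)² = -1*121/16 = -121/16 ≈ -7.5625)
K = 233/112 (K = -(-7 - 121/16)/7 = -⅐*(-233/16) = 233/112 ≈ 2.0804)
467 - K = 467 - 1*233/112 = 467 - 233/112 = 52071/112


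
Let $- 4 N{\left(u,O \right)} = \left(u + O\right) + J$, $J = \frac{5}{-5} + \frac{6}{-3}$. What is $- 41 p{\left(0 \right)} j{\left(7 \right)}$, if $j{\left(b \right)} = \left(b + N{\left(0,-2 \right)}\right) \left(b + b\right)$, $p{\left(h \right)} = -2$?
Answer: $9471$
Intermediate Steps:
$J = -3$ ($J = 5 \left(- \frac{1}{5}\right) + 6 \left(- \frac{1}{3}\right) = -1 - 2 = -3$)
$N{\left(u,O \right)} = \frac{3}{4} - \frac{O}{4} - \frac{u}{4}$ ($N{\left(u,O \right)} = - \frac{\left(u + O\right) - 3}{4} = - \frac{\left(O + u\right) - 3}{4} = - \frac{-3 + O + u}{4} = \frac{3}{4} - \frac{O}{4} - \frac{u}{4}$)
$j{\left(b \right)} = 2 b \left(\frac{5}{4} + b\right)$ ($j{\left(b \right)} = \left(b - - \frac{5}{4}\right) \left(b + b\right) = \left(b + \left(\frac{3}{4} + \frac{1}{2} + 0\right)\right) 2 b = \left(b + \frac{5}{4}\right) 2 b = \left(\frac{5}{4} + b\right) 2 b = 2 b \left(\frac{5}{4} + b\right)$)
$- 41 p{\left(0 \right)} j{\left(7 \right)} = \left(-41\right) \left(-2\right) \frac{1}{2} \cdot 7 \left(5 + 4 \cdot 7\right) = 82 \cdot \frac{1}{2} \cdot 7 \left(5 + 28\right) = 82 \cdot \frac{1}{2} \cdot 7 \cdot 33 = 82 \cdot \frac{231}{2} = 9471$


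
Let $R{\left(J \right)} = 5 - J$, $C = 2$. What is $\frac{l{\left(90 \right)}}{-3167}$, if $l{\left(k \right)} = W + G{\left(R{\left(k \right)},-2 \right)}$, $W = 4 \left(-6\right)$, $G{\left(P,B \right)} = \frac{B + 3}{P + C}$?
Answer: $\frac{1993}{262861} \approx 0.007582$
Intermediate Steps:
$G{\left(P,B \right)} = \frac{3 + B}{2 + P}$ ($G{\left(P,B \right)} = \frac{B + 3}{P + 2} = \frac{3 + B}{2 + P}$)
$W = -24$
$l{\left(k \right)} = -24 + \frac{1}{7 - k}$ ($l{\left(k \right)} = -24 + \frac{3 - 2}{2 - \left(-5 + k\right)} = -24 + \frac{1}{7 - k} 1 = -24 + \frac{1}{7 - k}$)
$\frac{l{\left(90 \right)}}{-3167} = \frac{\frac{1}{-7 + 90} \left(167 - 2160\right)}{-3167} = \frac{167 - 2160}{83} \left(- \frac{1}{3167}\right) = \frac{1}{83} \left(-1993\right) \left(- \frac{1}{3167}\right) = \left(- \frac{1993}{83}\right) \left(- \frac{1}{3167}\right) = \frac{1993}{262861}$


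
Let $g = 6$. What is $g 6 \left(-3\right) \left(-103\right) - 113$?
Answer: $11011$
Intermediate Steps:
$g 6 \left(-3\right) \left(-103\right) - 113 = 6 \cdot 6 \left(-3\right) \left(-103\right) - 113 = 36 \left(-3\right) \left(-103\right) - 113 = \left(-108\right) \left(-103\right) - 113 = 11124 - 113 = 11011$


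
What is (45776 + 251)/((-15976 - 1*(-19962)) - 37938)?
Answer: -46027/33952 ≈ -1.3556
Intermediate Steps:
(45776 + 251)/((-15976 - 1*(-19962)) - 37938) = 46027/((-15976 + 19962) - 37938) = 46027/(3986 - 37938) = 46027/(-33952) = 46027*(-1/33952) = -46027/33952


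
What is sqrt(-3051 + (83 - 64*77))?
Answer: 2*I*sqrt(1974) ≈ 88.859*I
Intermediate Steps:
sqrt(-3051 + (83 - 64*77)) = sqrt(-3051 + (83 - 4928)) = sqrt(-3051 - 4845) = sqrt(-7896) = 2*I*sqrt(1974)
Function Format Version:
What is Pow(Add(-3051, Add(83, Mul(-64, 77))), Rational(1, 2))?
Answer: Mul(2, I, Pow(1974, Rational(1, 2))) ≈ Mul(88.859, I)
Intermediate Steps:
Pow(Add(-3051, Add(83, Mul(-64, 77))), Rational(1, 2)) = Pow(Add(-3051, Add(83, -4928)), Rational(1, 2)) = Pow(Add(-3051, -4845), Rational(1, 2)) = Pow(-7896, Rational(1, 2)) = Mul(2, I, Pow(1974, Rational(1, 2)))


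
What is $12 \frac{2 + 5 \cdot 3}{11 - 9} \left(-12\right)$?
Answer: $-1224$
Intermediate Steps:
$12 \frac{2 + 5 \cdot 3}{11 - 9} \left(-12\right) = 12 \frac{2 + 15}{2} \left(-12\right) = 12 \cdot 17 \cdot \frac{1}{2} \left(-12\right) = 12 \cdot \frac{17}{2} \left(-12\right) = 102 \left(-12\right) = -1224$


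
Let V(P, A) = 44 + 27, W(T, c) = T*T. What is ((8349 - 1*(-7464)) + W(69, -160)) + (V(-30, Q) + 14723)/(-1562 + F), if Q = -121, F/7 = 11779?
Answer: 1664266228/80891 ≈ 20574.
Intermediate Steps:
F = 82453 (F = 7*11779 = 82453)
W(T, c) = T²
V(P, A) = 71
((8349 - 1*(-7464)) + W(69, -160)) + (V(-30, Q) + 14723)/(-1562 + F) = ((8349 - 1*(-7464)) + 69²) + (71 + 14723)/(-1562 + 82453) = ((8349 + 7464) + 4761) + 14794/80891 = (15813 + 4761) + 14794*(1/80891) = 20574 + 14794/80891 = 1664266228/80891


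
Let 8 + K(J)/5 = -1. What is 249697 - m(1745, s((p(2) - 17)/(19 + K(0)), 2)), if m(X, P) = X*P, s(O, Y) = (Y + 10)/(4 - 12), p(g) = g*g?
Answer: 504629/2 ≈ 2.5231e+5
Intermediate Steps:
p(g) = g**2
K(J) = -45 (K(J) = -40 + 5*(-1) = -40 - 5 = -45)
s(O, Y) = -5/4 - Y/8 (s(O, Y) = (10 + Y)/(-8) = (10 + Y)*(-1/8) = -5/4 - Y/8)
m(X, P) = P*X
249697 - m(1745, s((p(2) - 17)/(19 + K(0)), 2)) = 249697 - (-5/4 - 1/8*2)*1745 = 249697 - (-5/4 - 1/4)*1745 = 249697 - (-3)*1745/2 = 249697 - 1*(-5235/2) = 249697 + 5235/2 = 504629/2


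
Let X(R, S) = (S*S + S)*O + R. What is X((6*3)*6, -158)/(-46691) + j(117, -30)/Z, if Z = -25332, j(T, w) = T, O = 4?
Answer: -840580357/394258804 ≈ -2.1321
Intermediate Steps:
X(R, S) = R + 4*S + 4*S² (X(R, S) = (S*S + S)*4 + R = (S² + S)*4 + R = (S + S²)*4 + R = (4*S + 4*S²) + R = R + 4*S + 4*S²)
X((6*3)*6, -158)/(-46691) + j(117, -30)/Z = ((6*3)*6 + 4*(-158) + 4*(-158)²)/(-46691) + 117/(-25332) = (18*6 - 632 + 4*24964)*(-1/46691) + 117*(-1/25332) = (108 - 632 + 99856)*(-1/46691) - 39/8444 = 99332*(-1/46691) - 39/8444 = -99332/46691 - 39/8444 = -840580357/394258804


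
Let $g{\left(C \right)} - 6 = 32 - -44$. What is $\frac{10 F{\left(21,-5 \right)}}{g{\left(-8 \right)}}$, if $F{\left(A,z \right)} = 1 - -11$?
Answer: $\frac{60}{41} \approx 1.4634$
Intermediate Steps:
$F{\left(A,z \right)} = 12$ ($F{\left(A,z \right)} = 1 + 11 = 12$)
$g{\left(C \right)} = 82$ ($g{\left(C \right)} = 6 + \left(32 - -44\right) = 6 + \left(32 + 44\right) = 6 + 76 = 82$)
$\frac{10 F{\left(21,-5 \right)}}{g{\left(-8 \right)}} = \frac{10 \cdot 12}{82} = 120 \cdot \frac{1}{82} = \frac{60}{41}$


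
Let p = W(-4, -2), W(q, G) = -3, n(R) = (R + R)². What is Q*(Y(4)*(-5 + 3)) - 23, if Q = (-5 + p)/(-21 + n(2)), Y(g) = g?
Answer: -179/5 ≈ -35.800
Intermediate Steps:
n(R) = 4*R² (n(R) = (2*R)² = 4*R²)
p = -3
Q = 8/5 (Q = (-5 - 3)/(-21 + 4*2²) = -8/(-21 + 4*4) = -8/(-21 + 16) = -8/(-5) = -8*(-⅕) = 8/5 ≈ 1.6000)
Q*(Y(4)*(-5 + 3)) - 23 = 8*(4*(-5 + 3))/5 - 23 = 8*(4*(-2))/5 - 23 = (8/5)*(-8) - 23 = -64/5 - 23 = -179/5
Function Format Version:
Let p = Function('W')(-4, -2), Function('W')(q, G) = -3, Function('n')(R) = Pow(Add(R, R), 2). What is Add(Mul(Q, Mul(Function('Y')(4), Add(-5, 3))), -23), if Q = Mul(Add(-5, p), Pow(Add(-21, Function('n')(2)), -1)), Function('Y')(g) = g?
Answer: Rational(-179, 5) ≈ -35.800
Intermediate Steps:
Function('n')(R) = Mul(4, Pow(R, 2)) (Function('n')(R) = Pow(Mul(2, R), 2) = Mul(4, Pow(R, 2)))
p = -3
Q = Rational(8, 5) (Q = Mul(Add(-5, -3), Pow(Add(-21, Mul(4, Pow(2, 2))), -1)) = Mul(-8, Pow(Add(-21, Mul(4, 4)), -1)) = Mul(-8, Pow(Add(-21, 16), -1)) = Mul(-8, Pow(-5, -1)) = Mul(-8, Rational(-1, 5)) = Rational(8, 5) ≈ 1.6000)
Add(Mul(Q, Mul(Function('Y')(4), Add(-5, 3))), -23) = Add(Mul(Rational(8, 5), Mul(4, Add(-5, 3))), -23) = Add(Mul(Rational(8, 5), Mul(4, -2)), -23) = Add(Mul(Rational(8, 5), -8), -23) = Add(Rational(-64, 5), -23) = Rational(-179, 5)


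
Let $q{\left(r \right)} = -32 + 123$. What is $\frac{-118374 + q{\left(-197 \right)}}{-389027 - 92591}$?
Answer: $\frac{118283}{481618} \approx 0.24559$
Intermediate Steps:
$q{\left(r \right)} = 91$
$\frac{-118374 + q{\left(-197 \right)}}{-389027 - 92591} = \frac{-118374 + 91}{-389027 - 92591} = - \frac{118283}{-481618} = \left(-118283\right) \left(- \frac{1}{481618}\right) = \frac{118283}{481618}$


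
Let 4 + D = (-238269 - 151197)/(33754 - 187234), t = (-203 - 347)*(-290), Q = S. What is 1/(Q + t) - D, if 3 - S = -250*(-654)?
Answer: 149498193/102243260 ≈ 1.4622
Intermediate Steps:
S = -163497 (S = 3 - (-1)*250*(-654) = 3 - (-1)*(-163500) = 3 - 1*163500 = 3 - 163500 = -163497)
Q = -163497
t = 159500 (t = -550*(-290) = 159500)
D = -37409/25580 (D = -4 + (-238269 - 151197)/(33754 - 187234) = -4 - 389466/(-153480) = -4 - 389466*(-1/153480) = -4 + 64911/25580 = -37409/25580 ≈ -1.4624)
1/(Q + t) - D = 1/(-163497 + 159500) - 1*(-37409/25580) = 1/(-3997) + 37409/25580 = -1/3997 + 37409/25580 = 149498193/102243260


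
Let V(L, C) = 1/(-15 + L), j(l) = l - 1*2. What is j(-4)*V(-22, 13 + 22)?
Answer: 6/37 ≈ 0.16216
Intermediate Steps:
j(l) = -2 + l (j(l) = l - 2 = -2 + l)
j(-4)*V(-22, 13 + 22) = (-2 - 4)/(-15 - 22) = -6/(-37) = -6*(-1/37) = 6/37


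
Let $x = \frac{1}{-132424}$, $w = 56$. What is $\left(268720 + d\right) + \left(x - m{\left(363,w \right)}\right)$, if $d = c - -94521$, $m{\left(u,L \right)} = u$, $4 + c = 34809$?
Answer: $\frac{52662773591}{132424} \approx 3.9768 \cdot 10^{5}$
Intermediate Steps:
$c = 34805$ ($c = -4 + 34809 = 34805$)
$d = 129326$ ($d = 34805 - -94521 = 34805 + 94521 = 129326$)
$x = - \frac{1}{132424} \approx -7.5515 \cdot 10^{-6}$
$\left(268720 + d\right) + \left(x - m{\left(363,w \right)}\right) = \left(268720 + 129326\right) - \frac{48069913}{132424} = 398046 - \frac{48069913}{132424} = \frac{52662773591}{132424}$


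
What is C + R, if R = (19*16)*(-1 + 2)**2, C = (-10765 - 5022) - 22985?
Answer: -38468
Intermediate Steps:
C = -38772 (C = -15787 - 22985 = -38772)
R = 304 (R = 304*1**2 = 304*1 = 304)
C + R = -38772 + 304 = -38468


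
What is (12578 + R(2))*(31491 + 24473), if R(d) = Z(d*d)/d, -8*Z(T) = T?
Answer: 703901201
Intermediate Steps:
Z(T) = -T/8
R(d) = -d/8 (R(d) = (-d*d/8)/d = (-d²/8)/d = -d/8)
(12578 + R(2))*(31491 + 24473) = (12578 - ⅛*2)*(31491 + 24473) = (12578 - ¼)*55964 = (50311/4)*55964 = 703901201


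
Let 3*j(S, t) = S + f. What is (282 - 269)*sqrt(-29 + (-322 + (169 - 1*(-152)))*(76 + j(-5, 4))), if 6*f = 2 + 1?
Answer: 39*I*sqrt(46)/2 ≈ 132.26*I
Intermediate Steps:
f = 1/2 (f = (2 + 1)/6 = (1/6)*3 = 1/2 ≈ 0.50000)
j(S, t) = 1/6 + S/3 (j(S, t) = (S + 1/2)/3 = (1/2 + S)/3 = 1/6 + S/3)
(282 - 269)*sqrt(-29 + (-322 + (169 - 1*(-152)))*(76 + j(-5, 4))) = (282 - 269)*sqrt(-29 + (-322 + (169 - 1*(-152)))*(76 + (1/6 + (1/3)*(-5)))) = 13*sqrt(-29 + (-322 + (169 + 152))*(76 + (1/6 - 5/3))) = 13*sqrt(-29 + (-322 + 321)*(76 - 3/2)) = 13*sqrt(-29 - 1*149/2) = 13*sqrt(-29 - 149/2) = 13*sqrt(-207/2) = 13*(3*I*sqrt(46)/2) = 39*I*sqrt(46)/2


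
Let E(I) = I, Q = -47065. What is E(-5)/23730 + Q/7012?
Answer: -111688751/16639476 ≈ -6.7123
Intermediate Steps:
E(-5)/23730 + Q/7012 = -5/23730 - 47065/7012 = -5*1/23730 - 47065*1/7012 = -1/4746 - 47065/7012 = -111688751/16639476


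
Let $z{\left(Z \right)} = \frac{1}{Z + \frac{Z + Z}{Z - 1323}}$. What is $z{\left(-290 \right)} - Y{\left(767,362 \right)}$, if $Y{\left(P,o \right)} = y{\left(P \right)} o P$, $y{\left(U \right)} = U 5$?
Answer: $- \frac{497465355618713}{467190} \approx -1.0648 \cdot 10^{9}$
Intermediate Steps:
$y{\left(U \right)} = 5 U$
$Y{\left(P,o \right)} = 5 o P^{2}$ ($Y{\left(P,o \right)} = 5 P o P = 5 o P^{2}$)
$z{\left(Z \right)} = \frac{1}{Z + \frac{2 Z}{-1323 + Z}}$
$z{\left(-290 \right)} - Y{\left(767,362 \right)} = \frac{-1323 - 290}{\left(-290\right) \left(-1321 - 290\right)} - 5 \cdot 362 \cdot 767^{2} = \left(- \frac{1}{290}\right) \frac{1}{-1611} \left(-1613\right) - 5 \cdot 362 \cdot 588289 = \left(- \frac{1}{290}\right) \left(- \frac{1}{1611}\right) \left(-1613\right) - 1064803090 = - \frac{1613}{467190} - 1064803090 = - \frac{497465355618713}{467190}$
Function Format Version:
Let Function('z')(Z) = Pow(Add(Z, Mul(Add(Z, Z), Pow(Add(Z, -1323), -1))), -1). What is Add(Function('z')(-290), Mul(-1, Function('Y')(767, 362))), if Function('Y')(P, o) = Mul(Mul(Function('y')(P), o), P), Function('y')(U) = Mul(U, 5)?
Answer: Rational(-497465355618713, 467190) ≈ -1.0648e+9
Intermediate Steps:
Function('y')(U) = Mul(5, U)
Function('Y')(P, o) = Mul(5, o, Pow(P, 2)) (Function('Y')(P, o) = Mul(Mul(Mul(5, P), o), P) = Mul(Mul(5, P, o), P) = Mul(5, o, Pow(P, 2)))
Function('z')(Z) = Pow(Add(Z, Mul(2, Z, Pow(Add(-1323, Z), -1))), -1) (Function('z')(Z) = Pow(Add(Z, Mul(Mul(2, Z), Pow(Add(-1323, Z), -1))), -1) = Pow(Add(Z, Mul(2, Z, Pow(Add(-1323, Z), -1))), -1))
Add(Function('z')(-290), Mul(-1, Function('Y')(767, 362))) = Add(Mul(Pow(-290, -1), Pow(Add(-1321, -290), -1), Add(-1323, -290)), Mul(-1, Mul(5, 362, Pow(767, 2)))) = Add(Mul(Rational(-1, 290), Pow(-1611, -1), -1613), Mul(-1, Mul(5, 362, 588289))) = Add(Mul(Rational(-1, 290), Rational(-1, 1611), -1613), Mul(-1, 1064803090)) = Add(Rational(-1613, 467190), -1064803090) = Rational(-497465355618713, 467190)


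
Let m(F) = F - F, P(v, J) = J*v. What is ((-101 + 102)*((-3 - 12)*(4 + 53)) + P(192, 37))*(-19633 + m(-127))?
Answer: -122686617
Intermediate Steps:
m(F) = 0
((-101 + 102)*((-3 - 12)*(4 + 53)) + P(192, 37))*(-19633 + m(-127)) = ((-101 + 102)*((-3 - 12)*(4 + 53)) + 37*192)*(-19633 + 0) = (1*(-15*57) + 7104)*(-19633) = (1*(-855) + 7104)*(-19633) = (-855 + 7104)*(-19633) = 6249*(-19633) = -122686617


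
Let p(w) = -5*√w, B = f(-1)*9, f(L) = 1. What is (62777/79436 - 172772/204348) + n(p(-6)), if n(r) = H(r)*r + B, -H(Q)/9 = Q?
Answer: 5514797690039/4058146932 ≈ 1358.9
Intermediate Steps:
H(Q) = -9*Q
B = 9 (B = 1*9 = 9)
n(r) = 9 - 9*r² (n(r) = (-9*r)*r + 9 = -9*r² + 9 = 9 - 9*r²)
(62777/79436 - 172772/204348) + n(p(-6)) = (62777/79436 - 172772/204348) + (9 - 9*(-5*I*√6)²) = (62777*(1/79436) - 172772*1/204348) + (9 - 9*(-5*I*√6)²) = (62777/79436 - 43193/51087) + (9 - 9*(-5*I*√6)²) = -223990549/4058146932 + (9 - 9*(-150)) = -223990549/4058146932 + (9 + 1350) = -223990549/4058146932 + 1359 = 5514797690039/4058146932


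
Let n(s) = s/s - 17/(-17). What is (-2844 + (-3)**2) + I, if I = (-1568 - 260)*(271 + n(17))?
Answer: -501879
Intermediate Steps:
n(s) = 2 (n(s) = 1 - 17*(-1/17) = 1 + 1 = 2)
I = -499044 (I = (-1568 - 260)*(271 + 2) = -1828*273 = -499044)
(-2844 + (-3)**2) + I = (-2844 + (-3)**2) - 499044 = (-2844 + 9) - 499044 = -2835 - 499044 = -501879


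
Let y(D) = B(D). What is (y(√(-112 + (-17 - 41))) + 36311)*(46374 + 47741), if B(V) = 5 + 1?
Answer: 3417974455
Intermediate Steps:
B(V) = 6
y(D) = 6
(y(√(-112 + (-17 - 41))) + 36311)*(46374 + 47741) = (6 + 36311)*(46374 + 47741) = 36317*94115 = 3417974455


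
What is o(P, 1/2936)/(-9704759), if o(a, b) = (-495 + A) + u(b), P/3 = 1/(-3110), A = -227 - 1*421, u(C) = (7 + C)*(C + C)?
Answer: 4926364311/41827977118432 ≈ 0.00011778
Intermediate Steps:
u(C) = 2*C*(7 + C) (u(C) = (7 + C)*(2*C) = 2*C*(7 + C))
A = -648 (A = -227 - 421 = -648)
P = -3/3110 (P = 3/(-3110) = 3*(-1/3110) = -3/3110 ≈ -0.00096463)
o(a, b) = -1143 + 2*b*(7 + b) (o(a, b) = (-495 - 648) + 2*b*(7 + b) = -1143 + 2*b*(7 + b))
o(P, 1/2936)/(-9704759) = (-1143 + 2*(7 + 1/2936)/2936)/(-9704759) = (-1143 + 2*(1/2936)*(7 + 1/2936))*(-1/9704759) = (-1143 + 2*(1/2936)*(20553/2936))*(-1/9704759) = (-1143 + 20553/4310048)*(-1/9704759) = -4926364311/4310048*(-1/9704759) = 4926364311/41827977118432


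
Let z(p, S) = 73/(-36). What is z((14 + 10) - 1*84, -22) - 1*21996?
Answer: -791929/36 ≈ -21998.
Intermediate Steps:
z(p, S) = -73/36 (z(p, S) = 73*(-1/36) = -73/36)
z((14 + 10) - 1*84, -22) - 1*21996 = -73/36 - 1*21996 = -73/36 - 21996 = -791929/36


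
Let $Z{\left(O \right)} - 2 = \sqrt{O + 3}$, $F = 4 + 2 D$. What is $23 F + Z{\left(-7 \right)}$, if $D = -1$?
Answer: $48 + 2 i \approx 48.0 + 2.0 i$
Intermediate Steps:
$F = 2$ ($F = 4 + 2 \left(-1\right) = 4 - 2 = 2$)
$Z{\left(O \right)} = 2 + \sqrt{3 + O}$ ($Z{\left(O \right)} = 2 + \sqrt{O + 3} = 2 + \sqrt{3 + O}$)
$23 F + Z{\left(-7 \right)} = 23 \cdot 2 + \left(2 + \sqrt{3 - 7}\right) = 46 + \left(2 + \sqrt{-4}\right) = 46 + \left(2 + 2 i\right) = 48 + 2 i$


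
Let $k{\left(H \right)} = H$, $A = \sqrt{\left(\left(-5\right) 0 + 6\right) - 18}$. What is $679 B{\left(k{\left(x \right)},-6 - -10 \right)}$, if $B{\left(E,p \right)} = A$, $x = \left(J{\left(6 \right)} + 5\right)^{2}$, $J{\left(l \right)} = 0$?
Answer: $1358 i \sqrt{3} \approx 2352.1 i$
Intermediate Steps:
$A = 2 i \sqrt{3}$ ($A = \sqrt{\left(0 + 6\right) - 18} = \sqrt{6 - 18} = \sqrt{-12} = 2 i \sqrt{3} \approx 3.4641 i$)
$x = 25$ ($x = \left(0 + 5\right)^{2} = 5^{2} = 25$)
$B{\left(E,p \right)} = 2 i \sqrt{3}$
$679 B{\left(k{\left(x \right)},-6 - -10 \right)} = 679 \cdot 2 i \sqrt{3} = 1358 i \sqrt{3}$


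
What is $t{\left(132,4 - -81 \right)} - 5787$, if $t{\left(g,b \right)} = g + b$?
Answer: $-5570$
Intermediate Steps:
$t{\left(g,b \right)} = b + g$
$t{\left(132,4 - -81 \right)} - 5787 = \left(\left(4 - -81\right) + 132\right) - 5787 = \left(\left(4 + 81\right) + 132\right) - 5787 = \left(85 + 132\right) - 5787 = 217 - 5787 = -5570$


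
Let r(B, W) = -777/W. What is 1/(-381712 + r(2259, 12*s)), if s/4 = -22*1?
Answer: -352/134362365 ≈ -2.6198e-6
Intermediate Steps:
s = -88 (s = 4*(-22*1) = 4*(-22) = -88)
1/(-381712 + r(2259, 12*s)) = 1/(-381712 - 777/(12*(-88))) = 1/(-381712 - 777/(-1056)) = 1/(-381712 - 777*(-1/1056)) = 1/(-381712 + 259/352) = 1/(-134362365/352) = -352/134362365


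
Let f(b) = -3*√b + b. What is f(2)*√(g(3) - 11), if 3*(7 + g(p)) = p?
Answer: I*√17*(2 - 3*√2) ≈ -9.2466*I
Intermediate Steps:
g(p) = -7 + p/3
f(b) = b - 3*√b
f(2)*√(g(3) - 11) = (2 - 3*√2)*√((-7 + (⅓)*3) - 11) = (2 - 3*√2)*√((-7 + 1) - 11) = (2 - 3*√2)*√(-6 - 11) = (2 - 3*√2)*√(-17) = (2 - 3*√2)*(I*√17) = I*√17*(2 - 3*√2)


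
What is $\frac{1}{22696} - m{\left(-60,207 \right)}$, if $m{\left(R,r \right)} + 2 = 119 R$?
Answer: $\frac{162094833}{22696} \approx 7142.0$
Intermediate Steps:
$m{\left(R,r \right)} = -2 + 119 R$
$\frac{1}{22696} - m{\left(-60,207 \right)} = \frac{1}{22696} - \left(-2 + 119 \left(-60\right)\right) = \frac{1}{22696} - \left(-2 - 7140\right) = \frac{1}{22696} - -7142 = \frac{1}{22696} + 7142 = \frac{162094833}{22696}$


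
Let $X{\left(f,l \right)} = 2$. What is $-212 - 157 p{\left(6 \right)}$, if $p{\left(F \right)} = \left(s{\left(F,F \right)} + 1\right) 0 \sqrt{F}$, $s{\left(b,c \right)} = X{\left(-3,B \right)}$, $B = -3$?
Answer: $-212$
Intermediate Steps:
$s{\left(b,c \right)} = 2$
$p{\left(F \right)} = 0$ ($p{\left(F \right)} = \left(2 + 1\right) 0 \sqrt{F} = 3 \cdot 0 \sqrt{F} = 0 \sqrt{F} = 0$)
$-212 - 157 p{\left(6 \right)} = -212 - 0 = -212 + 0 = -212$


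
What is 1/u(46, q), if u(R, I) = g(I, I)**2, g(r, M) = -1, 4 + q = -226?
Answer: 1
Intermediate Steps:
q = -230 (q = -4 - 226 = -230)
u(R, I) = 1 (u(R, I) = (-1)**2 = 1)
1/u(46, q) = 1/1 = 1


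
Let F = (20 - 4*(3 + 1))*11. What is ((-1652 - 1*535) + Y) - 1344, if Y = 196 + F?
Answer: -3291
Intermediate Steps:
F = 44 (F = (20 - 4*4)*11 = (20 - 16)*11 = 4*11 = 44)
Y = 240 (Y = 196 + 44 = 240)
((-1652 - 1*535) + Y) - 1344 = ((-1652 - 1*535) + 240) - 1344 = ((-1652 - 535) + 240) - 1344 = (-2187 + 240) - 1344 = -1947 - 1344 = -3291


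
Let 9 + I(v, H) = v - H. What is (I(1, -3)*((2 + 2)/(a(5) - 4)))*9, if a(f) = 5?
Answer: -180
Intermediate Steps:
I(v, H) = -9 + v - H (I(v, H) = -9 + (v - H) = -9 + v - H)
(I(1, -3)*((2 + 2)/(a(5) - 4)))*9 = ((-9 + 1 - 1*(-3))*((2 + 2)/(5 - 4)))*9 = ((-9 + 1 + 3)*(4/1))*9 = -20*9 = -180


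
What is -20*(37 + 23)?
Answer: -1200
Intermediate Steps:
-20*(37 + 23) = -20*60 = -1200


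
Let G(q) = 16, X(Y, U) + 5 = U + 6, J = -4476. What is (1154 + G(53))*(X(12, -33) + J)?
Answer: -5274360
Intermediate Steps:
X(Y, U) = 1 + U (X(Y, U) = -5 + (U + 6) = -5 + (6 + U) = 1 + U)
(1154 + G(53))*(X(12, -33) + J) = (1154 + 16)*((1 - 33) - 4476) = 1170*(-32 - 4476) = 1170*(-4508) = -5274360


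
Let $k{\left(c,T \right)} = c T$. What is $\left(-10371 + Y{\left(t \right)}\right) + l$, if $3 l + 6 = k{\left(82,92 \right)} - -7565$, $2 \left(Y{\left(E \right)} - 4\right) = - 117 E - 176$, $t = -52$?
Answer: $- \frac{7136}{3} \approx -2378.7$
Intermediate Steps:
$k{\left(c,T \right)} = T c$
$Y{\left(E \right)} = -84 - \frac{117 E}{2}$ ($Y{\left(E \right)} = 4 + \frac{- 117 E - 176}{2} = 4 + \frac{-176 - 117 E}{2} = 4 - \left(88 + \frac{117 E}{2}\right) = -84 - \frac{117 E}{2}$)
$l = \frac{15103}{3}$ ($l = -2 + \frac{92 \cdot 82 - -7565}{3} = -2 + \frac{7544 + 7565}{3} = -2 + \frac{1}{3} \cdot 15109 = -2 + \frac{15109}{3} = \frac{15103}{3} \approx 5034.3$)
$\left(-10371 + Y{\left(t \right)}\right) + l = \left(-10371 - -2958\right) + \frac{15103}{3} = \left(-10371 + \left(-84 + 3042\right)\right) + \frac{15103}{3} = \left(-10371 + 2958\right) + \frac{15103}{3} = -7413 + \frac{15103}{3} = - \frac{7136}{3}$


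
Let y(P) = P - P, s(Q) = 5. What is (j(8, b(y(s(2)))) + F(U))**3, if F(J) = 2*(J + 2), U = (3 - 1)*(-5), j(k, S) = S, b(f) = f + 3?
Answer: -2197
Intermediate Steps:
y(P) = 0
b(f) = 3 + f
U = -10 (U = 2*(-5) = -10)
F(J) = 4 + 2*J (F(J) = 2*(2 + J) = 4 + 2*J)
(j(8, b(y(s(2)))) + F(U))**3 = ((3 + 0) + (4 + 2*(-10)))**3 = (3 + (4 - 20))**3 = (3 - 16)**3 = (-13)**3 = -2197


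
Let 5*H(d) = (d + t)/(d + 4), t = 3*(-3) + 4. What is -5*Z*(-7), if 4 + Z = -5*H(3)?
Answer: -130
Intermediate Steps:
t = -5 (t = -9 + 4 = -5)
H(d) = (-5 + d)/(5*(4 + d)) (H(d) = ((d - 5)/(d + 4))/5 = ((-5 + d)/(4 + d))/5 = (-5 + d)/(5*(4 + d)))
Z = -26/7 (Z = -4 - (-5 + 3)/(4 + 3) = -4 - (-2)/7 = -4 - 5*(-2/35) = -4 + 2/7 = -26/7 ≈ -3.7143)
-5*Z*(-7) = -5*(-26/7)*(-7) = (130/7)*(-7) = -130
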